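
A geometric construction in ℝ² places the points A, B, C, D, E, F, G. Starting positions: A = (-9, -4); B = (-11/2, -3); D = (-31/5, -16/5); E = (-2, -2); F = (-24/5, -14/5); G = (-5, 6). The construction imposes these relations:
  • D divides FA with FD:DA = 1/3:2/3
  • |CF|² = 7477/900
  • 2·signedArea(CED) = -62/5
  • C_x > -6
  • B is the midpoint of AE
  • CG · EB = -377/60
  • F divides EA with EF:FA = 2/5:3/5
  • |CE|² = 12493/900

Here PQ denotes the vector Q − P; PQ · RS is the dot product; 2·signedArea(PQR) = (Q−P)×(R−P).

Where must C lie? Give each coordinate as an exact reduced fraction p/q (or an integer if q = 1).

C = (-51/10, 1/15)

1. C_x = -51/10  [2·signedArea(CED) = -62/5 ∩ CG · EB = -377/60]
2. C_y = 1/15  [2·signedArea(CED) = -62/5 ∩ CG · EB = -377/60]
   → C = (-51/10, 1/15)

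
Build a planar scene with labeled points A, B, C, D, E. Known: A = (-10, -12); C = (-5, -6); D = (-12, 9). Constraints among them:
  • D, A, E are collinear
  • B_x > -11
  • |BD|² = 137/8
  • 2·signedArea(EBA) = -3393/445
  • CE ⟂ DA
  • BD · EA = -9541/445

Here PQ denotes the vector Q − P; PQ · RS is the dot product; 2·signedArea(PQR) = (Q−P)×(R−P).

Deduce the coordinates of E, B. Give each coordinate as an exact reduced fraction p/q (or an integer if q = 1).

B = (-41/4, 21/4)
E = (-4682/445, -2904/445)

1. E_x = -4682/445  [D, A, E are collinear ∩ CE ⟂ DA]
2. E_y = -2904/445  [D, A, E are collinear ∩ CE ⟂ DA]
   → E = (-4682/445, -2904/445)
3. B_x = -41/4  [BD · EA = -9541/445 ∩ 2·signedArea(EBA) = -3393/445]
4. B_y = 21/4  [BD · EA = -9541/445 ∩ 2·signedArea(EBA) = -3393/445]
   → B = (-41/4, 21/4)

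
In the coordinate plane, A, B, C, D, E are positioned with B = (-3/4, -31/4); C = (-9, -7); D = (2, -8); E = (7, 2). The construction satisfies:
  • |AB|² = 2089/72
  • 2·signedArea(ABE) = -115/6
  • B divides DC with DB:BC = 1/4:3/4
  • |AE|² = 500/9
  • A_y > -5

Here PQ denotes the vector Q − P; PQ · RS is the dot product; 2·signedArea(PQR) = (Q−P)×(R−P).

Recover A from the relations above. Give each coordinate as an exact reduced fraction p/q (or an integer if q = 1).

1. A_x = 11/3  [line -39/4·x + 31/4·y + 863/12 = 0 ∩ |AB|² = 2089/72]
2. A_y = -14/3  [line -39/4·x + 31/4·y + 863/12 = 0 ∩ |AB|² = 2089/72]
   → A = (11/3, -14/3)

A = (11/3, -14/3)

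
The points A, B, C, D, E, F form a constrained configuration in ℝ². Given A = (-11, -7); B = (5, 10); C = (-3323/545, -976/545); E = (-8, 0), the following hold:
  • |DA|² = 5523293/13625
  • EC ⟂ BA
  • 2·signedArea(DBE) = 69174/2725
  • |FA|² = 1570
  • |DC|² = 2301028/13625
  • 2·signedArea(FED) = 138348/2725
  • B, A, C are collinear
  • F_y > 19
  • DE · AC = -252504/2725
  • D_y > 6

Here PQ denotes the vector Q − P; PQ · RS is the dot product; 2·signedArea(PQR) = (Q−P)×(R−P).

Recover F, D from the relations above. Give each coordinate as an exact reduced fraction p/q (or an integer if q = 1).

D = (9651/2725, 18872/2725)
F = (18, 20)

1. D_x = 9651/2725  [2·signedArea(DBE) = 69174/2725 ∩ DE · AC = -252504/2725]
2. D_y = 18872/2725  [2·signedArea(DBE) = 69174/2725 ∩ DE · AC = -252504/2725]
   → D = (9651/2725, 18872/2725)
3. F_x = 18  [line -18872/2725·x + 31451/2725·y + -289324/2725 = 0 ∩ |FA|² = 1570]
4. F_y = 20  [line -18872/2725·x + 31451/2725·y + -289324/2725 = 0 ∩ |FA|² = 1570]
   → F = (18, 20)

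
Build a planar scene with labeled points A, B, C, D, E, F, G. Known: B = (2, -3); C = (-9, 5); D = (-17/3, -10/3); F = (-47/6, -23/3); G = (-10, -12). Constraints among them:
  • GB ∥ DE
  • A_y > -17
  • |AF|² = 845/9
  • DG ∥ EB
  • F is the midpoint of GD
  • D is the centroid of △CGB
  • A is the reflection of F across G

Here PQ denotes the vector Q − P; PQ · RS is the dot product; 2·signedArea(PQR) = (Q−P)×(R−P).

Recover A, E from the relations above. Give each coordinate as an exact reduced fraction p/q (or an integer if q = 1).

1. A_x = -73/6  [A is the reflection of F across G]
2. A_y = -49/3  [A is the reflection of F across G]
   → A = (-73/6, -49/3)
3. E_x = 19/3  [DG ∥ EB ∩ GB ∥ DE]
4. E_y = 17/3  [DG ∥ EB ∩ GB ∥ DE]
   → E = (19/3, 17/3)

A = (-73/6, -49/3)
E = (19/3, 17/3)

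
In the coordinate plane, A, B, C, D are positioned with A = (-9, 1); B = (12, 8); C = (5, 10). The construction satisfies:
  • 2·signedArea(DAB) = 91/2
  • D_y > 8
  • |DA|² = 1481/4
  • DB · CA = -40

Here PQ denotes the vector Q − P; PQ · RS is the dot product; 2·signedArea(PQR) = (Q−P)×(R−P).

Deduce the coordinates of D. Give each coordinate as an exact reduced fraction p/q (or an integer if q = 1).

1. D_x = 17/2  [DB · CA = -40 ∩ 2·signedArea(DAB) = 91/2]
2. D_y = 9  [DB · CA = -40 ∩ 2·signedArea(DAB) = 91/2]
   → D = (17/2, 9)

D = (17/2, 9)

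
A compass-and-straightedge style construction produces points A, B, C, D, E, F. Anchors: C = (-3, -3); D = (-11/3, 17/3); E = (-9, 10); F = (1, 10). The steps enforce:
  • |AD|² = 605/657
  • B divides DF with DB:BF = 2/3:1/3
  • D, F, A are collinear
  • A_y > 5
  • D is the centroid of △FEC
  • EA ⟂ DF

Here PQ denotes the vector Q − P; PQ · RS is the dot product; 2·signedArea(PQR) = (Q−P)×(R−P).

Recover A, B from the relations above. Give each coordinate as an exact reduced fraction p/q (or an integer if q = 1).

1. A_x = -319/73  [D, F, A are collinear ∩ EA ⟂ DF]
2. A_y = 366/73  [D, F, A are collinear ∩ EA ⟂ DF]
   → A = (-319/73, 366/73)
3. B_x = -5/9  [B divides DF with DB:BF = 2/3:1/3]
4. B_y = 77/9  [B divides DF with DB:BF = 2/3:1/3]
   → B = (-5/9, 77/9)

A = (-319/73, 366/73)
B = (-5/9, 77/9)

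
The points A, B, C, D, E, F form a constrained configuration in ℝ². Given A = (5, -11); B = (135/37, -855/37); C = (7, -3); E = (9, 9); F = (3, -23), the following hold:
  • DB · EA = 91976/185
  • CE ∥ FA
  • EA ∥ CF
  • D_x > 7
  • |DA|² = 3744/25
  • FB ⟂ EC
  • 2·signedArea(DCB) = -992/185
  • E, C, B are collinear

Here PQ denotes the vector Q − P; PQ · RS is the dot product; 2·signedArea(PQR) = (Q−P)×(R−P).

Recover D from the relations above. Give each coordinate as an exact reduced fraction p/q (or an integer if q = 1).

1. D_x = 37/5  [DB · EA = 91976/185 ∩ 2·signedArea(DCB) = -992/185]
2. D_y = 1  [DB · EA = 91976/185 ∩ 2·signedArea(DCB) = -992/185]
   → D = (37/5, 1)

D = (37/5, 1)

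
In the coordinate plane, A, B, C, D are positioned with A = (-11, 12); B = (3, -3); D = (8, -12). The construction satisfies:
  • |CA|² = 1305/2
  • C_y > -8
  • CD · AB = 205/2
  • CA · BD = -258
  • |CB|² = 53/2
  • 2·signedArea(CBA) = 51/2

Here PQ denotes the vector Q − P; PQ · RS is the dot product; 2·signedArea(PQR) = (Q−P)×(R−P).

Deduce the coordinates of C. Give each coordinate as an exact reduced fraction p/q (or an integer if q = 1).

1. C_x = 11/2  [2·signedArea(CBA) = 51/2 ∩ CD · AB = 205/2]
2. C_y = -15/2  [2·signedArea(CBA) = 51/2 ∩ CD · AB = 205/2]
   → C = (11/2, -15/2)

C = (11/2, -15/2)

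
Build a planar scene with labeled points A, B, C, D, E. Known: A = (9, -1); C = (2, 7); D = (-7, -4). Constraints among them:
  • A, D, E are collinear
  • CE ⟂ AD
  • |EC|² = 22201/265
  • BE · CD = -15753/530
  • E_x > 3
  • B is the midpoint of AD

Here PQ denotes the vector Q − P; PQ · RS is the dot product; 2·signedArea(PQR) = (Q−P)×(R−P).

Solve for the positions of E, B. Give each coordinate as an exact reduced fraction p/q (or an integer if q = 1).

B = (1, -5/2)
E = (977/265, -529/265)

1. E_x = 977/265  [A, D, E are collinear ∩ CE ⟂ AD]
2. E_y = -529/265  [A, D, E are collinear ∩ CE ⟂ AD]
   → E = (977/265, -529/265)
3. B_x = 1  [B is the midpoint of AD]
4. B_y = -5/2  [B is the midpoint of AD]
   → B = (1, -5/2)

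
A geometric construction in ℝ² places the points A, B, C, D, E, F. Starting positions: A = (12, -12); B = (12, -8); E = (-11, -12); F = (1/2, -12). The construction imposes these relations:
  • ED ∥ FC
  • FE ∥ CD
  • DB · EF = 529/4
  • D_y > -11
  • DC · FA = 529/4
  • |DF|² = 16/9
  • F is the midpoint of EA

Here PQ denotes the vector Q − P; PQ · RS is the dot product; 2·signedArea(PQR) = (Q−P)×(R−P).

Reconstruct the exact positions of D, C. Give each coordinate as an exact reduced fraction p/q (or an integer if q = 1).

C = (12, -32/3)
D = (1/2, -32/3)

1. D_x = 1/2  [DB · EF = 529/4]
2. D_y = -32/3  [|DF|² = 16/9]
   → D = (1/2, -32/3)
3. C_x = 12  [DC · FA = 529/4 ∩ FE ∥ CD]
4. C_y = -32/3  [DC · FA = 529/4 ∩ FE ∥ CD]
   → C = (12, -32/3)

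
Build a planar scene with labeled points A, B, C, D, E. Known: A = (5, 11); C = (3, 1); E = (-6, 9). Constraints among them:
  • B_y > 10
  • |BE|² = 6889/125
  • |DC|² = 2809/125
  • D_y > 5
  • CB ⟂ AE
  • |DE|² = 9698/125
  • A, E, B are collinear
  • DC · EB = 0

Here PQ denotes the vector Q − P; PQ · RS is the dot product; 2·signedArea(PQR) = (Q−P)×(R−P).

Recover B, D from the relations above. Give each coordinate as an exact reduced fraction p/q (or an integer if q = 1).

1. B_x = 163/125  [A, E, B are collinear ∩ CB ⟂ AE]
2. B_y = 1291/125  [A, E, B are collinear ∩ CB ⟂ AE]
   → B = (163/125, 1291/125)
3. D_x = 269/125  [line -913/125·x + -166/125·y + 581/25 = 0 ∩ |DC|² = 2809/125]
4. D_y = 708/125  [line -913/125·x + -166/125·y + 581/25 = 0 ∩ |DC|² = 2809/125]
   → D = (269/125, 708/125)

B = (163/125, 1291/125)
D = (269/125, 708/125)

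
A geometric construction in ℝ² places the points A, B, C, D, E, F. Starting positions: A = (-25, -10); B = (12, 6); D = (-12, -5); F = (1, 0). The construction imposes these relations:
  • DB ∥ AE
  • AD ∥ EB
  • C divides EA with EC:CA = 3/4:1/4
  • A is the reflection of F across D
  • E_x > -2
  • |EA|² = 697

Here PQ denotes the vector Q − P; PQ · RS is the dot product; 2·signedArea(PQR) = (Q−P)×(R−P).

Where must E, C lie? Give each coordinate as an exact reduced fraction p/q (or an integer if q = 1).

C = (-19, -29/4)
E = (-1, 1)

1. E_x = -1  [AD ∥ EB ∩ DB ∥ AE]
2. E_y = 1  [AD ∥ EB ∩ DB ∥ AE]
   → E = (-1, 1)
3. C_x = -19  [C divides EA with EC:CA = 3/4:1/4]
4. C_y = -29/4  [C divides EA with EC:CA = 3/4:1/4]
   → C = (-19, -29/4)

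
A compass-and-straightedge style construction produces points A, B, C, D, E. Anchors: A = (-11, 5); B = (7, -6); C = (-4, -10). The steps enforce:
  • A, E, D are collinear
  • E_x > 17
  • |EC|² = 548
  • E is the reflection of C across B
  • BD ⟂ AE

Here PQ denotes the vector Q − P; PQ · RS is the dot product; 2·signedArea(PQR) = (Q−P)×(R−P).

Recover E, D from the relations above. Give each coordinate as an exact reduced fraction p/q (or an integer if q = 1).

D = (7581/890, 257/890)
E = (18, -2)

1. E_x = 18  [E is the reflection of C across B]
2. E_y = -2  [E is the reflection of C across B]
   → E = (18, -2)
3. D_x = 7581/890  [A, E, D are collinear ∩ BD ⟂ AE]
4. D_y = 257/890  [A, E, D are collinear ∩ BD ⟂ AE]
   → D = (7581/890, 257/890)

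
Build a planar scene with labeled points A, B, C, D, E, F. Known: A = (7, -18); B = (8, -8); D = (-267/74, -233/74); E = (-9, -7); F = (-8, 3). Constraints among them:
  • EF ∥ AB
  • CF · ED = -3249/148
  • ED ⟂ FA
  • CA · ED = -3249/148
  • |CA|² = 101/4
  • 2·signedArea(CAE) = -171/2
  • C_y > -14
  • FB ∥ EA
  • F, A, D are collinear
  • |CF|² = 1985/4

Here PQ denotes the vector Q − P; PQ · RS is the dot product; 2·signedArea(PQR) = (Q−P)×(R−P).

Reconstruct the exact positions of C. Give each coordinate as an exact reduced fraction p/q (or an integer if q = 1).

C = (15/2, -13)

1. C_x = 15/2  [2·signedArea(CAE) = -171/2 ∩ CA · ED = -3249/148]
2. C_y = -13  [2·signedArea(CAE) = -171/2 ∩ CA · ED = -3249/148]
   → C = (15/2, -13)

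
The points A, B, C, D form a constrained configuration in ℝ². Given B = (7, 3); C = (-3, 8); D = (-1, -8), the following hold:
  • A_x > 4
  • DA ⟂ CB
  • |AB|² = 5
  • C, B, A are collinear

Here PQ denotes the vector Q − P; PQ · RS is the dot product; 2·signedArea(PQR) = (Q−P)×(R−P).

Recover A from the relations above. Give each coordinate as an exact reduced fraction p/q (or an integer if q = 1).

1. A_x = 5  [C, B, A are collinear ∩ DA ⟂ CB]
2. A_y = 4  [C, B, A are collinear ∩ DA ⟂ CB]
   → A = (5, 4)

A = (5, 4)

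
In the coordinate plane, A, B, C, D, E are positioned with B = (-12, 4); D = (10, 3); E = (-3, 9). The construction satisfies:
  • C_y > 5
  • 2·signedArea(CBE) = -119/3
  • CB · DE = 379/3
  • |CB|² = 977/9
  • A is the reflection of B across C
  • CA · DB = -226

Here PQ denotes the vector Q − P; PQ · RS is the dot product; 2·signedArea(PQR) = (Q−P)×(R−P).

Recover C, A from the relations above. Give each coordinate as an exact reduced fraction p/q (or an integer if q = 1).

A = (26/3, 20/3)
C = (-5/3, 16/3)

1. C_x = -5/3  [CB · DE = 379/3 ∩ 2·signedArea(CBE) = -119/3]
2. C_y = 16/3  [CB · DE = 379/3 ∩ 2·signedArea(CBE) = -119/3]
   → C = (-5/3, 16/3)
3. A_x = 26/3  [A is the reflection of B across C]
4. A_y = 20/3  [A is the reflection of B across C]
   → A = (26/3, 20/3)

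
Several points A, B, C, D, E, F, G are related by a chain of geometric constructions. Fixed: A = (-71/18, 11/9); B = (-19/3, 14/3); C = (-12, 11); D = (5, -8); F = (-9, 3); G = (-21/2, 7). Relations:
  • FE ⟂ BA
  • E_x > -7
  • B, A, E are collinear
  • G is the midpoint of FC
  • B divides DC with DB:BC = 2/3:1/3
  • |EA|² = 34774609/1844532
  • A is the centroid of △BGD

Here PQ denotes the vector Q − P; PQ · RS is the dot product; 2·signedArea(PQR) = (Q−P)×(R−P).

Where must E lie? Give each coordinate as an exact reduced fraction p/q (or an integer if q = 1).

E = (-36543/5693, 27270/5693)

1. E_x = -36543/5693  [B, A, E are collinear ∩ FE ⟂ BA]
2. E_y = 27270/5693  [B, A, E are collinear ∩ FE ⟂ BA]
   → E = (-36543/5693, 27270/5693)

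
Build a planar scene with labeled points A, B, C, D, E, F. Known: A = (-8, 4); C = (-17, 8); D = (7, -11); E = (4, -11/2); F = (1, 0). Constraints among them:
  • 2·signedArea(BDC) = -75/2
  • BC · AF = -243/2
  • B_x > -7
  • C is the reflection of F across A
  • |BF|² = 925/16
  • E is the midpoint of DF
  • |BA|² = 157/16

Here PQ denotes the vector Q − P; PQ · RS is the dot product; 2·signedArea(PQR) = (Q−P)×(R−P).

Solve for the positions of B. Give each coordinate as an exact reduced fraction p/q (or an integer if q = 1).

1. B_x = -13/2  [2·signedArea(BDC) = -75/2 ∩ BC · AF = -243/2]
2. B_y = 5/4  [2·signedArea(BDC) = -75/2 ∩ BC · AF = -243/2]
   → B = (-13/2, 5/4)

B = (-13/2, 5/4)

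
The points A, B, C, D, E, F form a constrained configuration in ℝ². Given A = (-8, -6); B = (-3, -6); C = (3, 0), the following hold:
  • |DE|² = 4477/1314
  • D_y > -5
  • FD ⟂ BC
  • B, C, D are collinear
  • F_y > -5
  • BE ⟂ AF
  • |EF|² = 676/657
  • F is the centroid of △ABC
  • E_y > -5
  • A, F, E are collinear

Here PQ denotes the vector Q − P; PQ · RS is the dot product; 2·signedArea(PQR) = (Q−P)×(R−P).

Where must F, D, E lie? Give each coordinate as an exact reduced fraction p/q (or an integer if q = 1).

1. F_x = -8/3  [F is the centroid of △ABC]
2. F_y = -4  [F is the centroid of △ABC]
   → F = (-8/3, -4)
3. D_x = -11/6  [B, C, D are collinear ∩ FD ⟂ BC]
4. D_y = -29/6  [B, C, D are collinear ∩ FD ⟂ BC]
   → D = (-11/6, -29/6)
5. E_x = -264/73  [A, F, E are collinear ∩ BE ⟂ AF]
6. E_y = -318/73  [A, F, E are collinear ∩ BE ⟂ AF]
   → E = (-264/73, -318/73)

D = (-11/6, -29/6)
E = (-264/73, -318/73)
F = (-8/3, -4)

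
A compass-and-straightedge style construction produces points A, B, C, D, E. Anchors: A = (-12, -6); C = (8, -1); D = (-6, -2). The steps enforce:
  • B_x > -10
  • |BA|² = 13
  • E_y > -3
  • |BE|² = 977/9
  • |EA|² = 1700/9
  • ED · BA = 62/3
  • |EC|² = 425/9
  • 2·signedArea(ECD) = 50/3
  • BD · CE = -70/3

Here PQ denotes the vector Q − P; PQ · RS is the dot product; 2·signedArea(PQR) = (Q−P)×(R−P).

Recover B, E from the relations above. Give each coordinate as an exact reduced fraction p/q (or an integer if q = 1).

B = (-9, -4)
E = (4/3, -8/3)

1. E_x = 4/3  [line 1·x + -14·y + -116/3 = 0 ∩ |EA|² = 1700/9]
2. E_y = -8/3  [line 1·x + -14·y + -116/3 = 0 ∩ |EA|² = 1700/9]
   → E = (4/3, -8/3)
3. B_x = -9  [BD · CE = -70/3 ∩ ED · BA = 62/3]
4. B_y = -4  [BD · CE = -70/3 ∩ ED · BA = 62/3]
   → B = (-9, -4)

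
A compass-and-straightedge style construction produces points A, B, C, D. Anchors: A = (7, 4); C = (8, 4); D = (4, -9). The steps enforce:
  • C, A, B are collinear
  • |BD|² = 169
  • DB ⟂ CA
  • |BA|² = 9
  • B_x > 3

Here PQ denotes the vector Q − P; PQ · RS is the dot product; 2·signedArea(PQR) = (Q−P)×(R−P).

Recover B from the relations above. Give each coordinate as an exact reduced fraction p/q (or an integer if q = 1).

1. B_x = 4  [C, A, B are collinear ∩ DB ⟂ CA]
2. B_y = 4  [C, A, B are collinear ∩ DB ⟂ CA]
   → B = (4, 4)

B = (4, 4)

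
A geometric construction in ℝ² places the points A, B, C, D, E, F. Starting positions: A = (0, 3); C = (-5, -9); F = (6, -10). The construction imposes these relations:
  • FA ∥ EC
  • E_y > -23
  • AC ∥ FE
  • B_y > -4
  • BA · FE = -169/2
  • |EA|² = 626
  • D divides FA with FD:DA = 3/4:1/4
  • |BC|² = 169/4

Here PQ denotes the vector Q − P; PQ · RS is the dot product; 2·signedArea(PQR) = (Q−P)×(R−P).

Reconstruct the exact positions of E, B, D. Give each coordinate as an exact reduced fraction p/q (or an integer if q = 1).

1. E_x = 1  [FA ∥ EC ∩ AC ∥ FE]
2. E_y = -22  [FA ∥ EC ∩ AC ∥ FE]
   → E = (1, -22)
3. B_x = -5/2  [line 5·x + 12·y + 97/2 = 0 ∩ |BC|² = 169/4]
4. B_y = -3  [line 5·x + 12·y + 97/2 = 0 ∩ |BC|² = 169/4]
   → B = (-5/2, -3)
5. D_x = 3/2  [D divides FA with FD:DA = 3/4:1/4]
6. D_y = -1/4  [D divides FA with FD:DA = 3/4:1/4]
   → D = (3/2, -1/4)

B = (-5/2, -3)
D = (3/2, -1/4)
E = (1, -22)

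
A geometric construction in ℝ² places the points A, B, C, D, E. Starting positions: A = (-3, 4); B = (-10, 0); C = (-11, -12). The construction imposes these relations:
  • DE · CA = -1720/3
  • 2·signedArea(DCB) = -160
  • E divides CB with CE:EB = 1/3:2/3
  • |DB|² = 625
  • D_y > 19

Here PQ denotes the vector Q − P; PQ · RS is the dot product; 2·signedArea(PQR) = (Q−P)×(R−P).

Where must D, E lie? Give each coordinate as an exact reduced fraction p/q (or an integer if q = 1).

D = (5, 20)
E = (-32/3, -8)

1. D_x = 5  [line -12·x + 1·y + 40 = 0 ∩ |DB|² = 625]
2. D_y = 20  [line -12·x + 1·y + 40 = 0 ∩ |DB|² = 625]
   → D = (5, 20)
3. E_x = -32/3  [E divides CB with CE:EB = 1/3:2/3]
4. E_y = -8  [E divides CB with CE:EB = 1/3:2/3]
   → E = (-32/3, -8)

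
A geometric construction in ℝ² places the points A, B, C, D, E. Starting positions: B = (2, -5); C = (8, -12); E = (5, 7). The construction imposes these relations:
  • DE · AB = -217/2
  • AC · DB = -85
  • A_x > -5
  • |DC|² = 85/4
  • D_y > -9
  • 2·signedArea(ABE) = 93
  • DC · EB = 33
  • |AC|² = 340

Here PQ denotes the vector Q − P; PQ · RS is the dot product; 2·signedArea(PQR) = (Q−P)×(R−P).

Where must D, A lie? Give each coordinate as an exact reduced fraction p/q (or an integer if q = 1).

A = (-4, 2)
D = (5, -17/2)

1. D_x = 5  [line 3·x + 12·y + 87 = 0 ∩ |DC|² = 85/4]
2. D_y = -17/2  [line 3·x + 12·y + 87 = 0 ∩ |DC|² = 85/4]
   → D = (5, -17/2)
3. A_x = -4  [2·signedArea(ABE) = 93 ∩ AC · DB = -85]
4. A_y = 2  [2·signedArea(ABE) = 93 ∩ AC · DB = -85]
   → A = (-4, 2)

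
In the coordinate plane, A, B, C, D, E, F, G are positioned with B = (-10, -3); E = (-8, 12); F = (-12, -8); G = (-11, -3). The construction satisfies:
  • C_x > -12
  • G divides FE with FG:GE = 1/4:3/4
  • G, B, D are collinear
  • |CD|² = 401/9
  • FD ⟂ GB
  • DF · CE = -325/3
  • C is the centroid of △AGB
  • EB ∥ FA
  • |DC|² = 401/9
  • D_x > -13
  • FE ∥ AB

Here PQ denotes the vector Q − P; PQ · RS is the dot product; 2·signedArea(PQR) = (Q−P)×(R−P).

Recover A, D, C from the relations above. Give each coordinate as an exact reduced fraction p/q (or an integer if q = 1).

1. A_x = -14  [FE ∥ AB ∩ EB ∥ FA]
2. A_y = -23  [FE ∥ AB ∩ EB ∥ FA]
   → A = (-14, -23)
3. D_x = -12  [G, B, D are collinear ∩ FD ⟂ GB]
4. D_y = -3  [G, B, D are collinear ∩ FD ⟂ GB]
   → D = (-12, -3)
5. C_x = -35/3  [C is the centroid of △AGB]
6. C_y = -29/3  [C is the centroid of △AGB]
   → C = (-35/3, -29/3)

A = (-14, -23)
C = (-35/3, -29/3)
D = (-12, -3)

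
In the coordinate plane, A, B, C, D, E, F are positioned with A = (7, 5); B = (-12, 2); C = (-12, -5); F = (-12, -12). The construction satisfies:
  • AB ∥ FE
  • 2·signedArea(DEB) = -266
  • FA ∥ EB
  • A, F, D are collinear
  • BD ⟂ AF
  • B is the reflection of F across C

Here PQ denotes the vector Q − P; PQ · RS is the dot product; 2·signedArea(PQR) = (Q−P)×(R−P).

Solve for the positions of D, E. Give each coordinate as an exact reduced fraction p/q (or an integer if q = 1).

D = (-1639/325, -1877/325)
E = (-31, -15)

1. D_x = -1639/325  [A, F, D are collinear ∩ BD ⟂ AF]
2. D_y = -1877/325  [A, F, D are collinear ∩ BD ⟂ AF]
   → D = (-1639/325, -1877/325)
3. E_x = -31  [FA ∥ EB ∩ AB ∥ FE]
4. E_y = -15  [FA ∥ EB ∩ AB ∥ FE]
   → E = (-31, -15)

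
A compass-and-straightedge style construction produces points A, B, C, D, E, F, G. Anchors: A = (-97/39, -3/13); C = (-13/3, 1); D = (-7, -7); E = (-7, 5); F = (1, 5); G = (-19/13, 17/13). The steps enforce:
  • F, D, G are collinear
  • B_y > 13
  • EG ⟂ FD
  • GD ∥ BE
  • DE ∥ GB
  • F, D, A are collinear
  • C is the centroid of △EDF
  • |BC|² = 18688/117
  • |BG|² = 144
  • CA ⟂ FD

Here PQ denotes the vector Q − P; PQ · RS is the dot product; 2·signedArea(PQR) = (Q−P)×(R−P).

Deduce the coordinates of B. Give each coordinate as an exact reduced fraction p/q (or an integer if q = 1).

1. B_x = -19/13  [GD ∥ BE ∩ DE ∥ GB]
2. B_y = 173/13  [GD ∥ BE ∩ DE ∥ GB]
   → B = (-19/13, 173/13)

B = (-19/13, 173/13)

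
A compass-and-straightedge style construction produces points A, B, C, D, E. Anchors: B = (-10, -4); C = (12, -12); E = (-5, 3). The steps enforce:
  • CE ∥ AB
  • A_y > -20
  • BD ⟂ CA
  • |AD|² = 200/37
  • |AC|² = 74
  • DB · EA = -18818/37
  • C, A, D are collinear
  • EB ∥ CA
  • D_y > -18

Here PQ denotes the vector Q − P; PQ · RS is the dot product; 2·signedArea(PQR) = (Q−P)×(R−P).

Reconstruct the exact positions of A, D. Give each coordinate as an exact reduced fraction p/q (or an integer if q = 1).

1. A_x = 7  [CE ∥ AB ∩ EB ∥ CA]
2. A_y = -19  [CE ∥ AB ∩ EB ∥ CA]
   → A = (7, -19)
3. D_x = 309/37  [C, A, D are collinear ∩ BD ⟂ CA]
4. D_y = -633/37  [C, A, D are collinear ∩ BD ⟂ CA]
   → D = (309/37, -633/37)

A = (7, -19)
D = (309/37, -633/37)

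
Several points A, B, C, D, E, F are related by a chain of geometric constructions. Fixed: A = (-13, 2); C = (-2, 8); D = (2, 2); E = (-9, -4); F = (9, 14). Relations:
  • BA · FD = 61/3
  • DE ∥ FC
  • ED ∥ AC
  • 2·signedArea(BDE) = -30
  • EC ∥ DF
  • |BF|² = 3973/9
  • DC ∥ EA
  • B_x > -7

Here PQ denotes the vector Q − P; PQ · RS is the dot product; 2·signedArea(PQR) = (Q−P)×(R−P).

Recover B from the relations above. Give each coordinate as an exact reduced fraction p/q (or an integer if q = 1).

1. B_x = -20/3  [2·signedArea(BDE) = -30 ∩ BA · FD = 61/3]
2. B_y = 0  [2·signedArea(BDE) = -30 ∩ BA · FD = 61/3]
   → B = (-20/3, 0)

B = (-20/3, 0)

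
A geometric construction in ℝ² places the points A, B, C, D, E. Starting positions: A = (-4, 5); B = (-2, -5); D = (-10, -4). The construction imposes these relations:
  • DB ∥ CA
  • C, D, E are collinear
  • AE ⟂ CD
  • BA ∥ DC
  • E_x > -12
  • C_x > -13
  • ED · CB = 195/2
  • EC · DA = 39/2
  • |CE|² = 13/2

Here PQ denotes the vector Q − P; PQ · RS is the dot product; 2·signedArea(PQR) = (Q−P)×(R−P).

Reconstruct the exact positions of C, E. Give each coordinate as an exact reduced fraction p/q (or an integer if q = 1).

1. C_x = -12  [DB ∥ CA ∩ BA ∥ DC]
2. C_y = 6  [DB ∥ CA ∩ BA ∥ DC]
   → C = (-12, 6)
3. E_x = -23/2  [C, D, E are collinear ∩ AE ⟂ CD]
4. E_y = 7/2  [C, D, E are collinear ∩ AE ⟂ CD]
   → E = (-23/2, 7/2)

C = (-12, 6)
E = (-23/2, 7/2)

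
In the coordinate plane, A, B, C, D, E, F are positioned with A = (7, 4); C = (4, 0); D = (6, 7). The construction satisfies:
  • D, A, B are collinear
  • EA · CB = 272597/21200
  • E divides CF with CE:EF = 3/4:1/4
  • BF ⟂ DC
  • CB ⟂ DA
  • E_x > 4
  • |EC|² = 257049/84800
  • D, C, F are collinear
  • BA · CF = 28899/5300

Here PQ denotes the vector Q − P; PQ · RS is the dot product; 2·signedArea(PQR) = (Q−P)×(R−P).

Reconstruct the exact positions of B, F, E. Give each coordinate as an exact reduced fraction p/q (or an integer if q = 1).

1. B_x = 79/10  [D, A, B are collinear ∩ CB ⟂ DA]
2. B_y = 13/10  [D, A, B are collinear ∩ CB ⟂ DA]
   → B = (79/10, 13/10)
3. F_x = 1229/265  [D, C, F are collinear ∩ BF ⟂ DC]
4. F_y = 1183/530  [D, C, F are collinear ∩ BF ⟂ DC]
   → F = (1229/265, 1183/530)
5. E_x = 4747/1060  [E divides CF with CE:EF = 3/4:1/4]
6. E_y = 3549/2120  [E divides CF with CE:EF = 3/4:1/4]
   → E = (4747/1060, 3549/2120)

B = (79/10, 13/10)
E = (4747/1060, 3549/2120)
F = (1229/265, 1183/530)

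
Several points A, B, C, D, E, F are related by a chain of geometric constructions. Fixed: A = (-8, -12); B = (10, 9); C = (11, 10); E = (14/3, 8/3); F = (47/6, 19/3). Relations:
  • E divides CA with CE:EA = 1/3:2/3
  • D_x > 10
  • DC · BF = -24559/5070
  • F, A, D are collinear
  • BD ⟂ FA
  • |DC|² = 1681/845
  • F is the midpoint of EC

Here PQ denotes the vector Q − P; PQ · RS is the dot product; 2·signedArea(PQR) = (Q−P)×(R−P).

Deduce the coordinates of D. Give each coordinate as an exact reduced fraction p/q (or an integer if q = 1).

D = (8516/845, 7548/845)

1. D_x = 8516/845  [F, A, D are collinear ∩ BD ⟂ FA]
2. D_y = 7548/845  [F, A, D are collinear ∩ BD ⟂ FA]
   → D = (8516/845, 7548/845)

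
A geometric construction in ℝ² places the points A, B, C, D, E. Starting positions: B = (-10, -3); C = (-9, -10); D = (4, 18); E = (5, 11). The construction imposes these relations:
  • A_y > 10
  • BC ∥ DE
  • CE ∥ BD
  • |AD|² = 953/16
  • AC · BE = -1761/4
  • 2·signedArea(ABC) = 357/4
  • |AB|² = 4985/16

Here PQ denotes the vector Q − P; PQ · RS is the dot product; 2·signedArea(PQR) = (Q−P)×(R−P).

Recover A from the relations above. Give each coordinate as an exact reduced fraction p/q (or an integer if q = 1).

1. A_x = 3/4  [2·signedArea(ABC) = 357/4 ∩ AC · BE = -1761/4]
2. A_y = 11  [2·signedArea(ABC) = 357/4 ∩ AC · BE = -1761/4]
   → A = (3/4, 11)

A = (3/4, 11)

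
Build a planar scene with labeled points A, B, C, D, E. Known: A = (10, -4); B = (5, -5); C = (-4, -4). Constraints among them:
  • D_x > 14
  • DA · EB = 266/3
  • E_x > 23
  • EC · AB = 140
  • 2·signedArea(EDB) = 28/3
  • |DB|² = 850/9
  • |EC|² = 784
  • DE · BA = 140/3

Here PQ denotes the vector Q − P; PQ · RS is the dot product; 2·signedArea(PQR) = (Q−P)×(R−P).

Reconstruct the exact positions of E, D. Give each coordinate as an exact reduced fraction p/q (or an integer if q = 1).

D = (44/3, -4)
E = (24, -4)

1. E_x = 24  [line 5·x + 1·y + -116 = 0 ∩ |EC|² = 784]
2. E_y = -4  [line 5·x + 1·y + -116 = 0 ∩ |EC|² = 784]
   → E = (24, -4)
3. D_x = 44/3  [2·signedArea(EDB) = 28/3 ∩ DA · EB = 266/3]
4. D_y = -4  [2·signedArea(EDB) = 28/3 ∩ DA · EB = 266/3]
   → D = (44/3, -4)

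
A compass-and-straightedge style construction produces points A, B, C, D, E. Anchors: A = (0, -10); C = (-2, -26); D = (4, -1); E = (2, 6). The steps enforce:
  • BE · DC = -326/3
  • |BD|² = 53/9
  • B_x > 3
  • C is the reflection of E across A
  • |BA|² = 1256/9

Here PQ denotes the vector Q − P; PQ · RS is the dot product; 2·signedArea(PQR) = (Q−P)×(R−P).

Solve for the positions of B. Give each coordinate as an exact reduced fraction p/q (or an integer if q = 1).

1. B_x = 10/3  [line 6·x + 25·y + -160/3 = 0 ∩ |BA|² = 1256/9]
2. B_y = 4/3  [line 6·x + 25·y + -160/3 = 0 ∩ |BA|² = 1256/9]
   → B = (10/3, 4/3)

B = (10/3, 4/3)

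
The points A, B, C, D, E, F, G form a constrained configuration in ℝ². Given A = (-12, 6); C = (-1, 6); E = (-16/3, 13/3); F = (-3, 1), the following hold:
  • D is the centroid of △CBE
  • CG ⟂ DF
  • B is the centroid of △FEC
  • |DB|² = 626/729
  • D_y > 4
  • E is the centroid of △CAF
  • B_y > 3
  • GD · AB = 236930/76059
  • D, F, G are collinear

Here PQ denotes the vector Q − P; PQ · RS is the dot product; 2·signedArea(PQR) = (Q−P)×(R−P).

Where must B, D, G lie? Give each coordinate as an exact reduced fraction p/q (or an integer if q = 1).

B = (-28/9, 34/9)
D = (-85/27, 127/27)
G = (-2001/626, 3701/626)

1. B_x = -28/9  [B is the centroid of △FEC]
2. B_y = 34/9  [B is the centroid of △FEC]
   → B = (-28/9, 34/9)
3. D_x = -85/27  [D is the centroid of △CBE]
4. D_y = 127/27  [D is the centroid of △CBE]
   → D = (-85/27, 127/27)
5. G_x = -2001/626  [D, F, G are collinear ∩ CG ⟂ DF]
6. G_y = 3701/626  [D, F, G are collinear ∩ CG ⟂ DF]
   → G = (-2001/626, 3701/626)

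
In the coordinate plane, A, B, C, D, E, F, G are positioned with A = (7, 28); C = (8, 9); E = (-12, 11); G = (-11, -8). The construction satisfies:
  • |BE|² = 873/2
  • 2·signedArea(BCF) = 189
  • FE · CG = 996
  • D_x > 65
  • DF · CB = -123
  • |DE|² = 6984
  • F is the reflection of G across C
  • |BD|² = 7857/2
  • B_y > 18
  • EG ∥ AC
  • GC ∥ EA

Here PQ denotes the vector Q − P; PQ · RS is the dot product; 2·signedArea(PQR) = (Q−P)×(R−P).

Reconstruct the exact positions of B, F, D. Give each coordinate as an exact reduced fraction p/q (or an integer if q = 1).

1. F_x = 27  [F is the reflection of G across C]
2. F_y = 26  [F is the reflection of G across C]
   → F = (27, 26)
3. B_x = 15/2  [line -17·x + 19·y + -224 = 0 ∩ |BE|² = 873/2]
4. B_y = 37/2  [line -17·x + 19·y + -224 = 0 ∩ |BE|² = 873/2]
   → B = (15/2, 37/2)
5. D_x = 66  [line 1/2·x + -19/2·y + 713/2 = 0 ∩ |BD|² = 7857/2]
6. D_y = 41  [line 1/2·x + -19/2·y + 713/2 = 0 ∩ |BD|² = 7857/2]
   → D = (66, 41)

B = (15/2, 37/2)
D = (66, 41)
F = (27, 26)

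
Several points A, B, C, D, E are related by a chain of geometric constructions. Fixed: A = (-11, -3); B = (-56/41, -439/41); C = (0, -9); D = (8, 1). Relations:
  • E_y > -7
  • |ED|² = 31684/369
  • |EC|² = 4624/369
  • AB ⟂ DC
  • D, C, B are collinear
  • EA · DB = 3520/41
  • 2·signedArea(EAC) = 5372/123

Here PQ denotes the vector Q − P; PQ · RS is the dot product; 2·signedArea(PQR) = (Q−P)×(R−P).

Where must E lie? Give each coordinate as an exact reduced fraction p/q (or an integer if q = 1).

1. E_x = 272/123  [EA · DB = 3520/41 ∩ 2·signedArea(EAC) = 5372/123]
2. E_y = -767/123  [EA · DB = 3520/41 ∩ 2·signedArea(EAC) = 5372/123]
   → E = (272/123, -767/123)

E = (272/123, -767/123)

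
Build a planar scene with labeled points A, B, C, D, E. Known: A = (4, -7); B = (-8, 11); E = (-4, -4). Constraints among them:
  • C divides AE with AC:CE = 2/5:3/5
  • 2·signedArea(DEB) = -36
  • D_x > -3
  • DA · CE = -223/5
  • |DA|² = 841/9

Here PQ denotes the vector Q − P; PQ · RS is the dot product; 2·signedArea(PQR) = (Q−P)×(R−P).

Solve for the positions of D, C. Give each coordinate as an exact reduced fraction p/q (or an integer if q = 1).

1. C_x = 4/5  [C divides AE with AC:CE = 2/5:3/5]
2. C_y = -29/5  [C divides AE with AC:CE = 2/5:3/5]
   → C = (4/5, -29/5)
3. D_x = -8/3  [2·signedArea(DEB) = -36 ∩ DA · CE = -223/5]
4. D_y = 0  [2·signedArea(DEB) = -36 ∩ DA · CE = -223/5]
   → D = (-8/3, 0)

C = (4/5, -29/5)
D = (-8/3, 0)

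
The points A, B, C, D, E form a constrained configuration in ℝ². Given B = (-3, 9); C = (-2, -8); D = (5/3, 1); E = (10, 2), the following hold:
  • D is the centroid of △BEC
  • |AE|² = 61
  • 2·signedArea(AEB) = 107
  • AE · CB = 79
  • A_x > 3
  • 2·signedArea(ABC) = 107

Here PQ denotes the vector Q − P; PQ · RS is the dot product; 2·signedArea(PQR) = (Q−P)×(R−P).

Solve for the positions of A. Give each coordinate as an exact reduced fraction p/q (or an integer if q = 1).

A = (4, -3)

1. A_x = 4  [2·signedArea(ABC) = 107 ∩ 2·signedArea(AEB) = 107]
2. A_y = -3  [2·signedArea(ABC) = 107 ∩ 2·signedArea(AEB) = 107]
   → A = (4, -3)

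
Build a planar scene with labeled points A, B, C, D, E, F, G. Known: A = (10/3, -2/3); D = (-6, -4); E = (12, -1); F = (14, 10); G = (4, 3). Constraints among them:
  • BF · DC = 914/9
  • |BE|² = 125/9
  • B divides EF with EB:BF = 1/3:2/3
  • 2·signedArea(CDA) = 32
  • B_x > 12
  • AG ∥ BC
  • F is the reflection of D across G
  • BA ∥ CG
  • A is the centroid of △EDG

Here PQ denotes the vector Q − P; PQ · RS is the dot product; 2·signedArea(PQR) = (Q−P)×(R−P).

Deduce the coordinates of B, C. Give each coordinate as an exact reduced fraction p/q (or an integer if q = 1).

1. B_x = 38/3  [B divides EF with EB:BF = 1/3:2/3]
2. B_y = 8/3  [B divides EF with EB:BF = 1/3:2/3]
   → B = (38/3, 8/3)
3. C_x = 40/3  [BA ∥ CG ∩ AG ∥ BC]
4. C_y = 19/3  [BA ∥ CG ∩ AG ∥ BC]
   → C = (40/3, 19/3)

B = (38/3, 8/3)
C = (40/3, 19/3)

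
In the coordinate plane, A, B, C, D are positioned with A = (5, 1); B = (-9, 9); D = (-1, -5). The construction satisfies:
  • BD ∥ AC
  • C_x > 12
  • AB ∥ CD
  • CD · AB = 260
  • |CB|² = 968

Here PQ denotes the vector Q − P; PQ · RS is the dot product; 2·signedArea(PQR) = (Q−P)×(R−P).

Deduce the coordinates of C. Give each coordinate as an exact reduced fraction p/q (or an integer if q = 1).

1. C_x = 13  [AB ∥ CD ∩ BD ∥ AC]
2. C_y = -13  [AB ∥ CD ∩ BD ∥ AC]
   → C = (13, -13)

C = (13, -13)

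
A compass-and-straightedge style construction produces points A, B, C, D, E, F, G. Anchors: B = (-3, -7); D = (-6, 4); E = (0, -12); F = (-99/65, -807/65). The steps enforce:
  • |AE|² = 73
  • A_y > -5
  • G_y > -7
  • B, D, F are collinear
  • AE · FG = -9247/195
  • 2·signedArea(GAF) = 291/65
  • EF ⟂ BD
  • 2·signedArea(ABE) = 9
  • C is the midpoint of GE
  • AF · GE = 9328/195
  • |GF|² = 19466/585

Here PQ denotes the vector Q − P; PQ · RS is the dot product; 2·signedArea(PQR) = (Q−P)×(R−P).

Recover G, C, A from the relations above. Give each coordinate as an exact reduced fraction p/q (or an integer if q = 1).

1. A_x = -3  [line 5·x + 3·y + 27 = 0 ∩ |AE|² = 73]
2. A_y = -4  [line 5·x + 3·y + 27 = 0 ∩ |AE|² = 73]
   → A = (-3, -4)
3. G_x = -2  [2·signedArea(GAF) = 291/65 ∩ AE · FG = -9247/195]
4. G_y = -20/3  [2·signedArea(GAF) = 291/65 ∩ AE · FG = -9247/195]
   → G = (-2, -20/3)
5. C_x = -1  [C is the midpoint of GE]
6. C_y = -28/3  [C is the midpoint of GE]
   → C = (-1, -28/3)

A = (-3, -4)
C = (-1, -28/3)
G = (-2, -20/3)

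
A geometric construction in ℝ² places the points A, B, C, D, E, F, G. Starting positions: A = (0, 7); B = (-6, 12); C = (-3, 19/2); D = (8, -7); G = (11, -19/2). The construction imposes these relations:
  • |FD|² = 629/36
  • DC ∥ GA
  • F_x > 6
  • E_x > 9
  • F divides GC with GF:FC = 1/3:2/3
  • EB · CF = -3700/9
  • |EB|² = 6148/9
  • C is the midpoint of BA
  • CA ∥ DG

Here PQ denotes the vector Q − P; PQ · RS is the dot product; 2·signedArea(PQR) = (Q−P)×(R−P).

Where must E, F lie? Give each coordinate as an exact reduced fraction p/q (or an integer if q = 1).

E = (10, -26/3)
F = (19/3, -19/6)

1. F_x = 19/3  [F divides GC with GF:FC = 1/3:2/3]
2. F_y = -19/6  [F divides GC with GF:FC = 1/3:2/3]
   → F = (19/3, -19/6)
3. E_x = 10  [line -28/3·x + 38/3·y + 1828/9 = 0 ∩ |EB|² = 6148/9]
4. E_y = -26/3  [line -28/3·x + 38/3·y + 1828/9 = 0 ∩ |EB|² = 6148/9]
   → E = (10, -26/3)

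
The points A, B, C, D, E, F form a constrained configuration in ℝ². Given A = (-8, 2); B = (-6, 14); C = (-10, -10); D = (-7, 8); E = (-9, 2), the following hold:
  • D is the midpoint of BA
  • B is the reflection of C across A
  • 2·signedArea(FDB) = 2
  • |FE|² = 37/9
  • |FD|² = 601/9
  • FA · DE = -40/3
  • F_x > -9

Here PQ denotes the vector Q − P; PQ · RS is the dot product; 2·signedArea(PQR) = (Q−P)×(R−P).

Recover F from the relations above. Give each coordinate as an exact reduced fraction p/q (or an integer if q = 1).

F = (-26/3, 0)

1. F_x = -26/3  [2·signedArea(FDB) = 2 ∩ FA · DE = -40/3]
2. F_y = 0  [2·signedArea(FDB) = 2 ∩ FA · DE = -40/3]
   → F = (-26/3, 0)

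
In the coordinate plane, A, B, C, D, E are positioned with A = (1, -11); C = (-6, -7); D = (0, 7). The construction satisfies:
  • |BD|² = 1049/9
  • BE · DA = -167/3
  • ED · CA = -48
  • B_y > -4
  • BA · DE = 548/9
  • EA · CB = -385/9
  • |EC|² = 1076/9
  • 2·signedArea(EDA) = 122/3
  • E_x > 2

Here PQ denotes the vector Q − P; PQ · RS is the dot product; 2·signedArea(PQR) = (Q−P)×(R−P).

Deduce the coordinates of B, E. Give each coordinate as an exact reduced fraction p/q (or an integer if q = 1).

1. E_x = 8/3  [ED · CA = -48 ∩ 2·signedArea(EDA) = 122/3]
2. E_y = -1/3  [ED · CA = -48 ∩ 2·signedArea(EDA) = 122/3]
   → E = (8/3, -1/3)
3. B_x = -5/3  [BE · DA = -167/3 ∩ EA · CB = -385/9]
4. B_y = -11/3  [BE · DA = -167/3 ∩ EA · CB = -385/9]
   → B = (-5/3, -11/3)

B = (-5/3, -11/3)
E = (8/3, -1/3)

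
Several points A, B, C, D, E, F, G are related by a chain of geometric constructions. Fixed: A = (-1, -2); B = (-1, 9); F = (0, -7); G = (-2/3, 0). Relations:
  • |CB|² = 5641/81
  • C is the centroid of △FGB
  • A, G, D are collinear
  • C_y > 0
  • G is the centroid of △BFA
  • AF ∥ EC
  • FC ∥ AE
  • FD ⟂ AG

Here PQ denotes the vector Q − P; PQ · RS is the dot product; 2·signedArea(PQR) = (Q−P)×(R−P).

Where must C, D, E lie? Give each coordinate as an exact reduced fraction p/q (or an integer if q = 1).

1. C_x = -5/9  [C is the centroid of △FGB]
2. C_y = 2/3  [C is the centroid of △FGB]
   → C = (-5/9, 2/3)
3. D_x = -66/37  [A, G, D are collinear ∩ FD ⟂ AG]
4. D_y = -248/37  [A, G, D are collinear ∩ FD ⟂ AG]
   → D = (-66/37, -248/37)
5. E_x = -14/9  [AF ∥ EC ∩ FC ∥ AE]
6. E_y = 17/3  [AF ∥ EC ∩ FC ∥ AE]
   → E = (-14/9, 17/3)

C = (-5/9, 2/3)
D = (-66/37, -248/37)
E = (-14/9, 17/3)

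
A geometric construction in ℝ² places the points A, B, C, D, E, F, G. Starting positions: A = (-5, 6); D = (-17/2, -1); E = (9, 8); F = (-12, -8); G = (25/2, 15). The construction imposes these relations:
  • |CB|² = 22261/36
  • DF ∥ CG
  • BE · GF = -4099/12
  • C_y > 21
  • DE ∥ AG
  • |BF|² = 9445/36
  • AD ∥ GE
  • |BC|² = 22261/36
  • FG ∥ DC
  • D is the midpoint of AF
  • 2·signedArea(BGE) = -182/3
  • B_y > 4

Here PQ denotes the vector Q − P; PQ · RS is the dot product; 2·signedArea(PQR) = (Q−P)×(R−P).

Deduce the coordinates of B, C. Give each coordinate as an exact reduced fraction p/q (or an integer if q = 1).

1. B_x = -3/2  [BE · GF = -4099/12 ∩ 2·signedArea(BGE) = -182/3]
2. B_y = 13/3  [BE · GF = -4099/12 ∩ 2·signedArea(BGE) = -182/3]
   → B = (-3/2, 13/3)
3. C_x = 16  [DF ∥ CG ∩ FG ∥ DC]
4. C_y = 22  [DF ∥ CG ∩ FG ∥ DC]
   → C = (16, 22)

B = (-3/2, 13/3)
C = (16, 22)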